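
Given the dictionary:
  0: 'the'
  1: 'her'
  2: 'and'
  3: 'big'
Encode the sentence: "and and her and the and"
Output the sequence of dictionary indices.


Look up each word in the dictionary:
  'and' -> 2
  'and' -> 2
  'her' -> 1
  'and' -> 2
  'the' -> 0
  'and' -> 2

Encoded: [2, 2, 1, 2, 0, 2]


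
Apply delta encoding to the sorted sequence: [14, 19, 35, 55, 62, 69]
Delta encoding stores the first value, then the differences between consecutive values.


First value: 14
Deltas:
  19 - 14 = 5
  35 - 19 = 16
  55 - 35 = 20
  62 - 55 = 7
  69 - 62 = 7


Delta encoded: [14, 5, 16, 20, 7, 7]


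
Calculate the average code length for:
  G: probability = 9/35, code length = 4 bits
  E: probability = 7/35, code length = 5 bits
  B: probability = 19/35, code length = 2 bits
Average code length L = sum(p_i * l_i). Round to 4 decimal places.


Weighted contributions p_i * l_i:
  G: (9/35) * 4 = 36/35
  E: (7/35) * 5 = 35/35
  B: (19/35) * 2 = 38/35
Sum = (36 + 35 + 38)/35 = 109/35

L = 109/35 = 3.1143 bits/symbol


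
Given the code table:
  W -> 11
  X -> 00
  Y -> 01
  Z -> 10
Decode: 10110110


Decoding:
10 -> Z
11 -> W
01 -> Y
10 -> Z


Result: ZWYZ


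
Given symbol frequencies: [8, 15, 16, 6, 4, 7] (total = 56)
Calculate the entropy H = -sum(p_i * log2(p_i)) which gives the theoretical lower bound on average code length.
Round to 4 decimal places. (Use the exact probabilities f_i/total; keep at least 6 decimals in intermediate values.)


Per-symbol terms -p_i * log2(p_i) with p_i = f_i/56:
  p = 8/56 = 0.142857: log2(p) = -2.807355, -p*log2(p) = 0.401051
  p = 15/56 = 0.267857: log2(p) = -1.900464, -p*log2(p) = 0.509053
  p = 16/56 = 0.285714: log2(p) = -1.807355, -p*log2(p) = 0.516387
  p = 6/56 = 0.107143: log2(p) = -3.222392, -p*log2(p) = 0.345256
  p = 4/56 = 0.071429: log2(p) = -3.807355, -p*log2(p) = 0.271954
  p = 7/56 = 0.125000: log2(p) = -3.000000, -p*log2(p) = 0.375000
H = 0.401051 + 0.509053 + 0.516387 + 0.345256 + 0.271954 + 0.375000 = 2.418701

H = 2.4187 bits/symbol


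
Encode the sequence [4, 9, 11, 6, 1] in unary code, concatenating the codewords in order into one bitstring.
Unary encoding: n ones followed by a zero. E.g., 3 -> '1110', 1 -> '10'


Encode each number as n ones followed by a terminating 0:
  4 -> 11110 (5 bits)
  9 -> 1111111110 (10 bits)
  11 -> 111111111110 (12 bits)
  6 -> 1111110 (7 bits)
  1 -> 10 (2 bits)
Total length = 5 + 10 + 12 + 7 + 2 = 36 bits.

Unary([4, 9, 11, 6, 1]) = 111101111111110111111111110111111010 (36 bits)


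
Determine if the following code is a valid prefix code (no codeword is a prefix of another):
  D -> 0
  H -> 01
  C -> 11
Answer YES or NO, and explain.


Checking each pair (does one codeword prefix another?):
  D='0' vs H='01': prefix -- VIOLATION

NO -- this is NOT a valid prefix code. D (0) is a prefix of H (01).


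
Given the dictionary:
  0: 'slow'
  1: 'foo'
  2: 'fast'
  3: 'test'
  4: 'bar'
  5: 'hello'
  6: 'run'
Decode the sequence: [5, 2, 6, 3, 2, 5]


Look up each index in the dictionary:
  5 -> 'hello'
  2 -> 'fast'
  6 -> 'run'
  3 -> 'test'
  2 -> 'fast'
  5 -> 'hello'

Decoded: "hello fast run test fast hello"


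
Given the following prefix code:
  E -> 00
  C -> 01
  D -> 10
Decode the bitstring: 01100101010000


Decoding step by step:
Bits 01 -> C
Bits 10 -> D
Bits 01 -> C
Bits 01 -> C
Bits 01 -> C
Bits 00 -> E
Bits 00 -> E


Decoded message: CDCCCEE


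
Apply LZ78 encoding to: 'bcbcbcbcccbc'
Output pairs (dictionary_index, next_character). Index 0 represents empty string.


LZ78 encoding steps:
Dictionary: {0: ''}
Step 1: w='' (idx 0), next='b' -> output (0, 'b'), add 'b' as idx 1
Step 2: w='' (idx 0), next='c' -> output (0, 'c'), add 'c' as idx 2
Step 3: w='b' (idx 1), next='c' -> output (1, 'c'), add 'bc' as idx 3
Step 4: w='bc' (idx 3), next='b' -> output (3, 'b'), add 'bcb' as idx 4
Step 5: w='c' (idx 2), next='c' -> output (2, 'c'), add 'cc' as idx 5
Step 6: w='c' (idx 2), next='b' -> output (2, 'b'), add 'cb' as idx 6
Step 7: w='c' (idx 2), end of input -> output (2, '')


Encoded: [(0, 'b'), (0, 'c'), (1, 'c'), (3, 'b'), (2, 'c'), (2, 'b'), (2, '')]


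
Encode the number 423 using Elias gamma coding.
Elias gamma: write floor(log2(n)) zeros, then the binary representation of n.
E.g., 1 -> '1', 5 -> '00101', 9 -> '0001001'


num_bits = floor(log2(423)) + 1 = 9
leading_zeros = num_bits - 1 = 8
binary(423) = 110100111

Elias gamma(423) = '00000000' + '110100111' = 00000000110100111 (17 bits)


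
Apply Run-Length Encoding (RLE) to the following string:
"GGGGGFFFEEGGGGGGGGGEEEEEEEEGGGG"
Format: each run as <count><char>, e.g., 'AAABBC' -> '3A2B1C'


Scanning runs left to right:
  i=0: run of 'G' x 5 -> '5G'
  i=5: run of 'F' x 3 -> '3F'
  i=8: run of 'E' x 2 -> '2E'
  i=10: run of 'G' x 9 -> '9G'
  i=19: run of 'E' x 8 -> '8E'
  i=27: run of 'G' x 4 -> '4G'

RLE = 5G3F2E9G8E4G


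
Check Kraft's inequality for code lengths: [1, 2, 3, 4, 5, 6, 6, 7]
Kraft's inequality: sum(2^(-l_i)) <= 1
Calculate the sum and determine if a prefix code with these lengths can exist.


Sum = 2^(-1) + 2^(-2) + 2^(-3) + 2^(-4) + 2^(-5) + 2^(-6) + 2^(-6) + 2^(-7)
    = 0.5 + 0.25 + 0.125 + 0.0625 + 0.03125 + 0.015625 + 0.015625 + 0.0078125
    = 129/128 = 1.0078125
Since 1.0078125 > 1, Kraft's inequality is NOT satisfied.
A prefix code with these lengths CANNOT exist.

Kraft sum = 1.0078125. Not satisfied.


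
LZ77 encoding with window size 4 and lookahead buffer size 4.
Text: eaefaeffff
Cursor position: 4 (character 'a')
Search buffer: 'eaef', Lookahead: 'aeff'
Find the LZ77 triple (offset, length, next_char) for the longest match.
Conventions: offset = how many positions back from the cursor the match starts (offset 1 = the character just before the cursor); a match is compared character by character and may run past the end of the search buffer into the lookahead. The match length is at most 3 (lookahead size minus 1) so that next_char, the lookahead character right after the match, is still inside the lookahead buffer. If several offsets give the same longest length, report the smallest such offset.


Try each offset into the search buffer:
  offset=1 (pos 3, char 'f'): match length 0
  offset=2 (pos 2, char 'e'): match length 0
  offset=3 (pos 1, char 'a'): match length 3
  offset=4 (pos 0, char 'e'): match length 0
Longest match has length 3 at offset 3.
next_char = character at position 4 + 3 = 7 -> 'f'

Best match: offset=3, length=3 (matching 'aef' starting at position 1)
LZ77 triple: (3, 3, 'f')


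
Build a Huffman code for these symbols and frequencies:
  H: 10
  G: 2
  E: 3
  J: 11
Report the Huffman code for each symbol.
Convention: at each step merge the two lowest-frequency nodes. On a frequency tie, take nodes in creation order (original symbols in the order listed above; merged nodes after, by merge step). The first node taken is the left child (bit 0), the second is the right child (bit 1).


Huffman tree construction:
Step 1: Merge G(2) + E(3) = 5
Step 2: Merge (G+E)(5) + H(10) = 15
Step 3: Merge J(11) + ((G+E)+H)(15) = 26
Read each symbol's code off the tree from the root (left child = 0, right child = 1).

Codes:
  H: 11 (length 2)
  G: 100 (length 3)
  E: 101 (length 3)
  J: 0 (length 1)
Average code length: 46/26 = 1.7692 bits/symbol


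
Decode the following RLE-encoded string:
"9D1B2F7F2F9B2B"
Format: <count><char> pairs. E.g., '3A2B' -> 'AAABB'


Expanding each <count><char> pair:
  9D -> 'DDDDDDDDD'
  1B -> 'B'
  2F -> 'FF'
  7F -> 'FFFFFFF'
  2F -> 'FF'
  9B -> 'BBBBBBBBB'
  2B -> 'BB'

Decoded = DDDDDDDDDBFFFFFFFFFFFBBBBBBBBBBB


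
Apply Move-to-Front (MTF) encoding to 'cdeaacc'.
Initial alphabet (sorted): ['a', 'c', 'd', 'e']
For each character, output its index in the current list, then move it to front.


MTF encoding:
'c': index 1 in ['a', 'c', 'd', 'e'] -> ['c', 'a', 'd', 'e']
'd': index 2 in ['c', 'a', 'd', 'e'] -> ['d', 'c', 'a', 'e']
'e': index 3 in ['d', 'c', 'a', 'e'] -> ['e', 'd', 'c', 'a']
'a': index 3 in ['e', 'd', 'c', 'a'] -> ['a', 'e', 'd', 'c']
'a': index 0 in ['a', 'e', 'd', 'c'] -> ['a', 'e', 'd', 'c']
'c': index 3 in ['a', 'e', 'd', 'c'] -> ['c', 'a', 'e', 'd']
'c': index 0 in ['c', 'a', 'e', 'd'] -> ['c', 'a', 'e', 'd']


Output: [1, 2, 3, 3, 0, 3, 0]


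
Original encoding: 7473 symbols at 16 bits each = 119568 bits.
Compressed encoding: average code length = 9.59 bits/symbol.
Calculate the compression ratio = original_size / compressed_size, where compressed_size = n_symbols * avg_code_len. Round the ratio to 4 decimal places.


original_size = n_symbols * orig_bits = 7473 * 16 = 119568 bits
compressed_size = n_symbols * avg_code_len = 7473 * 9.59 = 71666.07 bits
ratio = original_size / compressed_size = 119568 / 71666.07 = 1.6684

Compression ratio = 1.6684


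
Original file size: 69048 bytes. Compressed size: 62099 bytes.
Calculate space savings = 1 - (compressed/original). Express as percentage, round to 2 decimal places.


ratio = compressed/original = 62099/69048 = 0.89936
savings = 1 - ratio = 1 - 0.89936 = 0.10064
as a percentage: 0.10064 * 100 = 10.06%

Space savings = 1 - 62099/69048 = 10.06%


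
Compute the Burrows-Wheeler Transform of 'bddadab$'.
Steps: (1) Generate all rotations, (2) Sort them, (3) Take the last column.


Rotations (sorted):
  0: $bddadab -> last char: b
  1: ab$bddad -> last char: d
  2: adab$bdd -> last char: d
  3: b$bddada -> last char: a
  4: bddadab$ -> last char: $
  5: dab$bdda -> last char: a
  6: dadab$bd -> last char: d
  7: ddadab$b -> last char: b


BWT = bdda$adb


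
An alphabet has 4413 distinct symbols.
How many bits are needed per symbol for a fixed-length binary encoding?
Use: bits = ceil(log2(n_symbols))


log2(4413) = 12.1075
Bracket: 2^12 = 4096 < 4413 <= 2^13 = 8192
So ceil(log2(4413)) = 13

bits = ceil(log2(4413)) = ceil(12.1075) = 13 bits


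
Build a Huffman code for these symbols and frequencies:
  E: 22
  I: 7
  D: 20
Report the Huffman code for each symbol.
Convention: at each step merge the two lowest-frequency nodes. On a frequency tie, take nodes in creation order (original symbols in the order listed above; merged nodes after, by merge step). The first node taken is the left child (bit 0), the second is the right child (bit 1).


Huffman tree construction:
Step 1: Merge I(7) + D(20) = 27
Step 2: Merge E(22) + (I+D)(27) = 49
Read each symbol's code off the tree from the root (left child = 0, right child = 1).

Codes:
  E: 0 (length 1)
  I: 10 (length 2)
  D: 11 (length 2)
Average code length: 76/49 = 1.5510 bits/symbol


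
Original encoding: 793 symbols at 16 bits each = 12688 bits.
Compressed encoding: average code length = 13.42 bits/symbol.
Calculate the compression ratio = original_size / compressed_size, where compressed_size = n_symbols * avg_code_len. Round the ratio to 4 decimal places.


original_size = n_symbols * orig_bits = 793 * 16 = 12688 bits
compressed_size = n_symbols * avg_code_len = 793 * 13.42 = 10642.06 bits
ratio = original_size / compressed_size = 12688 / 10642.06 = 1.1923

Compression ratio = 1.1923


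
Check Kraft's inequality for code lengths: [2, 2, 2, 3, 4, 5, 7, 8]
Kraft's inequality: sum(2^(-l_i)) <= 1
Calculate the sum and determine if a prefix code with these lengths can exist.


Sum = 2^(-2) + 2^(-2) + 2^(-2) + 2^(-3) + 2^(-4) + 2^(-5) + 2^(-7) + 2^(-8)
    = 0.25 + 0.25 + 0.25 + 0.125 + 0.0625 + 0.03125 + 0.0078125 + 0.00390625
    = 251/256 = 0.98046875
Since 0.98046875 <= 1, Kraft's inequality IS satisfied.
A prefix code with these lengths CAN exist.

Kraft sum = 0.98046875. Satisfied.


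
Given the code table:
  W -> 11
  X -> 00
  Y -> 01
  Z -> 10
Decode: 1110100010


Decoding:
11 -> W
10 -> Z
10 -> Z
00 -> X
10 -> Z


Result: WZZXZ


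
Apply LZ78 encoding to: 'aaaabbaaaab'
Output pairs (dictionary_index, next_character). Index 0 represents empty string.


LZ78 encoding steps:
Dictionary: {0: ''}
Step 1: w='' (idx 0), next='a' -> output (0, 'a'), add 'a' as idx 1
Step 2: w='a' (idx 1), next='a' -> output (1, 'a'), add 'aa' as idx 2
Step 3: w='a' (idx 1), next='b' -> output (1, 'b'), add 'ab' as idx 3
Step 4: w='' (idx 0), next='b' -> output (0, 'b'), add 'b' as idx 4
Step 5: w='aa' (idx 2), next='a' -> output (2, 'a'), add 'aaa' as idx 5
Step 6: w='ab' (idx 3), end of input -> output (3, '')


Encoded: [(0, 'a'), (1, 'a'), (1, 'b'), (0, 'b'), (2, 'a'), (3, '')]


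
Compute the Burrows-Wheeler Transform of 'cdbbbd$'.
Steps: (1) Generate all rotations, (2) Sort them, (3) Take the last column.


Rotations (sorted):
  0: $cdbbbd -> last char: d
  1: bbbd$cd -> last char: d
  2: bbd$cdb -> last char: b
  3: bd$cdbb -> last char: b
  4: cdbbbd$ -> last char: $
  5: d$cdbbb -> last char: b
  6: dbbbd$c -> last char: c


BWT = ddbb$bc


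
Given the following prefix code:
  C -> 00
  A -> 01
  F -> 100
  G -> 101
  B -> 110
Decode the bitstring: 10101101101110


Decoding step by step:
Bits 101 -> G
Bits 01 -> A
Bits 101 -> G
Bits 101 -> G
Bits 110 -> B


Decoded message: GAGGB


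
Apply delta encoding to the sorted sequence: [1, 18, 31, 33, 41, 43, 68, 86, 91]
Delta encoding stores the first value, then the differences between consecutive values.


First value: 1
Deltas:
  18 - 1 = 17
  31 - 18 = 13
  33 - 31 = 2
  41 - 33 = 8
  43 - 41 = 2
  68 - 43 = 25
  86 - 68 = 18
  91 - 86 = 5


Delta encoded: [1, 17, 13, 2, 8, 2, 25, 18, 5]


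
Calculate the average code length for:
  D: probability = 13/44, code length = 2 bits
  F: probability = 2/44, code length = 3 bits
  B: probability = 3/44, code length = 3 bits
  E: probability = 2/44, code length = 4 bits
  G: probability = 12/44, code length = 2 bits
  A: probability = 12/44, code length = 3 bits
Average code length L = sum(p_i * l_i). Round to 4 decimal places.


Weighted contributions p_i * l_i:
  D: (13/44) * 2 = 26/44
  F: (2/44) * 3 = 6/44
  B: (3/44) * 3 = 9/44
  E: (2/44) * 4 = 8/44
  G: (12/44) * 2 = 24/44
  A: (12/44) * 3 = 36/44
Sum = (26 + 6 + 9 + 8 + 24 + 36)/44 = 109/44

L = 109/44 = 2.4773 bits/symbol


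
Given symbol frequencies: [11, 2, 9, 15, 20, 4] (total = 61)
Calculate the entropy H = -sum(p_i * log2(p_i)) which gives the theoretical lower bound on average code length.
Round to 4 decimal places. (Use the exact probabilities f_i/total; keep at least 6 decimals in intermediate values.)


Per-symbol terms -p_i * log2(p_i) with p_i = f_i/61:
  p = 11/61 = 0.180328: log2(p) = -2.471306, -p*log2(p) = 0.445645
  p = 2/61 = 0.032787: log2(p) = -4.930737, -p*log2(p) = 0.161664
  p = 9/61 = 0.147541: log2(p) = -2.760812, -p*log2(p) = 0.407333
  p = 15/61 = 0.245902: log2(p) = -2.023847, -p*log2(p) = 0.497667
  p = 20/61 = 0.327869: log2(p) = -1.608809, -p*log2(p) = 0.527478
  p = 4/61 = 0.065574: log2(p) = -3.930737, -p*log2(p) = 0.257753
H = 0.445645 + 0.161664 + 0.407333 + 0.497667 + 0.527478 + 0.257753 = 2.297540

H = 2.2975 bits/symbol


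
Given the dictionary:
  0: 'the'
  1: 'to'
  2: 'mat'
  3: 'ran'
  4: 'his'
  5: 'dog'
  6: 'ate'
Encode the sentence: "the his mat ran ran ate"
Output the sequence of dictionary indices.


Look up each word in the dictionary:
  'the' -> 0
  'his' -> 4
  'mat' -> 2
  'ran' -> 3
  'ran' -> 3
  'ate' -> 6

Encoded: [0, 4, 2, 3, 3, 6]


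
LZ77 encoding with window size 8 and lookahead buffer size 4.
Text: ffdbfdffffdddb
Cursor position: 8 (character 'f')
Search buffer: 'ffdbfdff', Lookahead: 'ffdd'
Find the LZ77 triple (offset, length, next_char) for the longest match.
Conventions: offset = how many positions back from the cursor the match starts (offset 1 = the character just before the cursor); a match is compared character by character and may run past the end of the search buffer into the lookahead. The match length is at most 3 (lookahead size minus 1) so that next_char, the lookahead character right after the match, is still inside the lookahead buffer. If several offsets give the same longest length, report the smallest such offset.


Try each offset into the search buffer:
  offset=1 (pos 7, char 'f'): match length 2
  offset=2 (pos 6, char 'f'): match length 2
  offset=3 (pos 5, char 'd'): match length 0
  offset=4 (pos 4, char 'f'): match length 1
  offset=5 (pos 3, char 'b'): match length 0
  offset=6 (pos 2, char 'd'): match length 0
  offset=7 (pos 1, char 'f'): match length 1
  offset=8 (pos 0, char 'f'): match length 3
Longest match has length 3 at offset 8.
next_char = character at position 8 + 3 = 11 -> 'd'

Best match: offset=8, length=3 (matching 'ffd' starting at position 0)
LZ77 triple: (8, 3, 'd')


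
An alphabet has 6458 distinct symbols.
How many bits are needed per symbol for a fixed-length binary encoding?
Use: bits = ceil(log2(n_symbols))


log2(6458) = 12.6569
Bracket: 2^12 = 4096 < 6458 <= 2^13 = 8192
So ceil(log2(6458)) = 13

bits = ceil(log2(6458)) = ceil(12.6569) = 13 bits


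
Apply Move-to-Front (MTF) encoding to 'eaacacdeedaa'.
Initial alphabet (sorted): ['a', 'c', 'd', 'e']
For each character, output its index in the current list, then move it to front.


MTF encoding:
'e': index 3 in ['a', 'c', 'd', 'e'] -> ['e', 'a', 'c', 'd']
'a': index 1 in ['e', 'a', 'c', 'd'] -> ['a', 'e', 'c', 'd']
'a': index 0 in ['a', 'e', 'c', 'd'] -> ['a', 'e', 'c', 'd']
'c': index 2 in ['a', 'e', 'c', 'd'] -> ['c', 'a', 'e', 'd']
'a': index 1 in ['c', 'a', 'e', 'd'] -> ['a', 'c', 'e', 'd']
'c': index 1 in ['a', 'c', 'e', 'd'] -> ['c', 'a', 'e', 'd']
'd': index 3 in ['c', 'a', 'e', 'd'] -> ['d', 'c', 'a', 'e']
'e': index 3 in ['d', 'c', 'a', 'e'] -> ['e', 'd', 'c', 'a']
'e': index 0 in ['e', 'd', 'c', 'a'] -> ['e', 'd', 'c', 'a']
'd': index 1 in ['e', 'd', 'c', 'a'] -> ['d', 'e', 'c', 'a']
'a': index 3 in ['d', 'e', 'c', 'a'] -> ['a', 'd', 'e', 'c']
'a': index 0 in ['a', 'd', 'e', 'c'] -> ['a', 'd', 'e', 'c']


Output: [3, 1, 0, 2, 1, 1, 3, 3, 0, 1, 3, 0]


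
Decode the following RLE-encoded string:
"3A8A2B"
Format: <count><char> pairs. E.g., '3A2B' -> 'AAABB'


Expanding each <count><char> pair:
  3A -> 'AAA'
  8A -> 'AAAAAAAA'
  2B -> 'BB'

Decoded = AAAAAAAAAAABB


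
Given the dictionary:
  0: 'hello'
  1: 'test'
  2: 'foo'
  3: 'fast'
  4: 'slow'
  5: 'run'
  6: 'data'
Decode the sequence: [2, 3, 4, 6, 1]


Look up each index in the dictionary:
  2 -> 'foo'
  3 -> 'fast'
  4 -> 'slow'
  6 -> 'data'
  1 -> 'test'

Decoded: "foo fast slow data test"


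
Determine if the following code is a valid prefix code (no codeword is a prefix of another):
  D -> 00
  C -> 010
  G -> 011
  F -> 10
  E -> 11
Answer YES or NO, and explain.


Checking each pair (does one codeword prefix another?):
  D='00' vs C='010': no prefix
  D='00' vs G='011': no prefix
  D='00' vs F='10': no prefix
  D='00' vs E='11': no prefix
  C='010' vs D='00': no prefix
  C='010' vs G='011': no prefix
  C='010' vs F='10': no prefix
  C='010' vs E='11': no prefix
  G='011' vs D='00': no prefix
  G='011' vs C='010': no prefix
  G='011' vs F='10': no prefix
  G='011' vs E='11': no prefix
  F='10' vs D='00': no prefix
  F='10' vs C='010': no prefix
  F='10' vs G='011': no prefix
  F='10' vs E='11': no prefix
  E='11' vs D='00': no prefix
  E='11' vs C='010': no prefix
  E='11' vs G='011': no prefix
  E='11' vs F='10': no prefix
No violation found over all pairs.

YES -- this is a valid prefix code. No codeword is a prefix of any other codeword.


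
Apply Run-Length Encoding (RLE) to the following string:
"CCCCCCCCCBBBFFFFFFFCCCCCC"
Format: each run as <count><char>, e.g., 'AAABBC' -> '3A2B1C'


Scanning runs left to right:
  i=0: run of 'C' x 9 -> '9C'
  i=9: run of 'B' x 3 -> '3B'
  i=12: run of 'F' x 7 -> '7F'
  i=19: run of 'C' x 6 -> '6C'

RLE = 9C3B7F6C


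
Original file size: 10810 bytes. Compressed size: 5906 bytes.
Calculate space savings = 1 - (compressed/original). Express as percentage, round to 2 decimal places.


ratio = compressed/original = 5906/10810 = 0.546346
savings = 1 - ratio = 1 - 0.546346 = 0.453654
as a percentage: 0.453654 * 100 = 45.37%

Space savings = 1 - 5906/10810 = 45.37%


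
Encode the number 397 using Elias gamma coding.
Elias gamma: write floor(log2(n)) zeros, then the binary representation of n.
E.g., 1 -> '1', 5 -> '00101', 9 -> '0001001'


num_bits = floor(log2(397)) + 1 = 9
leading_zeros = num_bits - 1 = 8
binary(397) = 110001101

Elias gamma(397) = '00000000' + '110001101' = 00000000110001101 (17 bits)


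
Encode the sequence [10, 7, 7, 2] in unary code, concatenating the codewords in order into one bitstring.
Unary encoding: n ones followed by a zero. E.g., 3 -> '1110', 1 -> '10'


Encode each number as n ones followed by a terminating 0:
  10 -> 11111111110 (11 bits)
  7 -> 11111110 (8 bits)
  7 -> 11111110 (8 bits)
  2 -> 110 (3 bits)
Total length = 11 + 8 + 8 + 3 = 30 bits.

Unary([10, 7, 7, 2]) = 111111111101111111011111110110 (30 bits)


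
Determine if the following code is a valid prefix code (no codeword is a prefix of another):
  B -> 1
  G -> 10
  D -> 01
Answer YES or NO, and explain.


Checking each pair (does one codeword prefix another?):
  B='1' vs G='10': prefix -- VIOLATION

NO -- this is NOT a valid prefix code. B (1) is a prefix of G (10).


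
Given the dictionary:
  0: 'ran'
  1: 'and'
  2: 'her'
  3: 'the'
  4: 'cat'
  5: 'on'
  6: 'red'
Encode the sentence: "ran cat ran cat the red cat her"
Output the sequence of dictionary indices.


Look up each word in the dictionary:
  'ran' -> 0
  'cat' -> 4
  'ran' -> 0
  'cat' -> 4
  'the' -> 3
  'red' -> 6
  'cat' -> 4
  'her' -> 2

Encoded: [0, 4, 0, 4, 3, 6, 4, 2]


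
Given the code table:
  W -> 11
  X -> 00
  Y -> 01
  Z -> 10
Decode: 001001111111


Decoding:
00 -> X
10 -> Z
01 -> Y
11 -> W
11 -> W
11 -> W


Result: XZYWWW


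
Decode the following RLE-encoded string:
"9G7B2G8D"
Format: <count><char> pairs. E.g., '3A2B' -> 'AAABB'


Expanding each <count><char> pair:
  9G -> 'GGGGGGGGG'
  7B -> 'BBBBBBB'
  2G -> 'GG'
  8D -> 'DDDDDDDD'

Decoded = GGGGGGGGGBBBBBBBGGDDDDDDDD


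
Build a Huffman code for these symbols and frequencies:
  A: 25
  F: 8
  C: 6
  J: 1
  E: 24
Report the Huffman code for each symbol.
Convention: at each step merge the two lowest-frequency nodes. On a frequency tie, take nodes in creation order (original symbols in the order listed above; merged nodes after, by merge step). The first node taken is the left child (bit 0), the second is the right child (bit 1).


Huffman tree construction:
Step 1: Merge J(1) + C(6) = 7
Step 2: Merge (J+C)(7) + F(8) = 15
Step 3: Merge ((J+C)+F)(15) + E(24) = 39
Step 4: Merge A(25) + (((J+C)+F)+E)(39) = 64
Read each symbol's code off the tree from the root (left child = 0, right child = 1).

Codes:
  A: 0 (length 1)
  F: 101 (length 3)
  C: 1001 (length 4)
  J: 1000 (length 4)
  E: 11 (length 2)
Average code length: 125/64 = 1.9531 bits/symbol


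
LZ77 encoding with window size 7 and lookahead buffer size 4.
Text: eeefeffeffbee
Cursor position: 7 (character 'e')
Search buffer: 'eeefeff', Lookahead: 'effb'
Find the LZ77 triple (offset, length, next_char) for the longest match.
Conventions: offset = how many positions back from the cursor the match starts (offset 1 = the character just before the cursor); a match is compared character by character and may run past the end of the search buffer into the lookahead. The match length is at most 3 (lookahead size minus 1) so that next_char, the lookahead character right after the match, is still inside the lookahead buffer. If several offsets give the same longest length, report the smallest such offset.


Try each offset into the search buffer:
  offset=1 (pos 6, char 'f'): match length 0
  offset=2 (pos 5, char 'f'): match length 0
  offset=3 (pos 4, char 'e'): match length 3
  offset=4 (pos 3, char 'f'): match length 0
  offset=5 (pos 2, char 'e'): match length 2
  offset=6 (pos 1, char 'e'): match length 1
  offset=7 (pos 0, char 'e'): match length 1
Longest match has length 3 at offset 3.
next_char = character at position 7 + 3 = 10 -> 'b'

Best match: offset=3, length=3 (matching 'eff' starting at position 4)
LZ77 triple: (3, 3, 'b')


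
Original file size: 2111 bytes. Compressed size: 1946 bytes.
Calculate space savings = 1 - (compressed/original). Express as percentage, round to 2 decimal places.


ratio = compressed/original = 1946/2111 = 0.921838
savings = 1 - ratio = 1 - 0.921838 = 0.078162
as a percentage: 0.078162 * 100 = 7.82%

Space savings = 1 - 1946/2111 = 7.82%


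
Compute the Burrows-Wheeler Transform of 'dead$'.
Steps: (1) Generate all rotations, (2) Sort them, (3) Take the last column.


Rotations (sorted):
  0: $dead -> last char: d
  1: ad$de -> last char: e
  2: d$dea -> last char: a
  3: dead$ -> last char: $
  4: ead$d -> last char: d


BWT = dea$d


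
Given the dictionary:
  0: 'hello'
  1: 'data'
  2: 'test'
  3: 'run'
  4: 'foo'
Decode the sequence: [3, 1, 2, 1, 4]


Look up each index in the dictionary:
  3 -> 'run'
  1 -> 'data'
  2 -> 'test'
  1 -> 'data'
  4 -> 'foo'

Decoded: "run data test data foo"


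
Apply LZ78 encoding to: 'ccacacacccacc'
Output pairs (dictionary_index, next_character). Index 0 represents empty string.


LZ78 encoding steps:
Dictionary: {0: ''}
Step 1: w='' (idx 0), next='c' -> output (0, 'c'), add 'c' as idx 1
Step 2: w='c' (idx 1), next='a' -> output (1, 'a'), add 'ca' as idx 2
Step 3: w='ca' (idx 2), next='c' -> output (2, 'c'), add 'cac' as idx 3
Step 4: w='' (idx 0), next='a' -> output (0, 'a'), add 'a' as idx 4
Step 5: w='c' (idx 1), next='c' -> output (1, 'c'), add 'cc' as idx 5
Step 6: w='cac' (idx 3), next='c' -> output (3, 'c'), add 'cacc' as idx 6


Encoded: [(0, 'c'), (1, 'a'), (2, 'c'), (0, 'a'), (1, 'c'), (3, 'c')]


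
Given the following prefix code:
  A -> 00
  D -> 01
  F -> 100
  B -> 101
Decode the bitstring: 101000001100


Decoding step by step:
Bits 101 -> B
Bits 00 -> A
Bits 00 -> A
Bits 01 -> D
Bits 100 -> F


Decoded message: BAADF


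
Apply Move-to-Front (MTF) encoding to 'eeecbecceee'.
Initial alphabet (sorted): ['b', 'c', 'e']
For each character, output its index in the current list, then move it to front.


MTF encoding:
'e': index 2 in ['b', 'c', 'e'] -> ['e', 'b', 'c']
'e': index 0 in ['e', 'b', 'c'] -> ['e', 'b', 'c']
'e': index 0 in ['e', 'b', 'c'] -> ['e', 'b', 'c']
'c': index 2 in ['e', 'b', 'c'] -> ['c', 'e', 'b']
'b': index 2 in ['c', 'e', 'b'] -> ['b', 'c', 'e']
'e': index 2 in ['b', 'c', 'e'] -> ['e', 'b', 'c']
'c': index 2 in ['e', 'b', 'c'] -> ['c', 'e', 'b']
'c': index 0 in ['c', 'e', 'b'] -> ['c', 'e', 'b']
'e': index 1 in ['c', 'e', 'b'] -> ['e', 'c', 'b']
'e': index 0 in ['e', 'c', 'b'] -> ['e', 'c', 'b']
'e': index 0 in ['e', 'c', 'b'] -> ['e', 'c', 'b']


Output: [2, 0, 0, 2, 2, 2, 2, 0, 1, 0, 0]


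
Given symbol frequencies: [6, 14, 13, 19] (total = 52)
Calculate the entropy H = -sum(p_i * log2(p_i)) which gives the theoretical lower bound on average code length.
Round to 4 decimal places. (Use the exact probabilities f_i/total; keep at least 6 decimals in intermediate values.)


Per-symbol terms -p_i * log2(p_i) with p_i = f_i/52:
  p = 6/52 = 0.115385: log2(p) = -3.115477, -p*log2(p) = 0.359478
  p = 14/52 = 0.269231: log2(p) = -1.893085, -p*log2(p) = 0.509677
  p = 13/52 = 0.250000: log2(p) = -2.000000, -p*log2(p) = 0.500000
  p = 19/52 = 0.365385: log2(p) = -1.452512, -p*log2(p) = 0.530726
H = 0.359478 + 0.509677 + 0.500000 + 0.530726 = 1.899881

H = 1.8999 bits/symbol


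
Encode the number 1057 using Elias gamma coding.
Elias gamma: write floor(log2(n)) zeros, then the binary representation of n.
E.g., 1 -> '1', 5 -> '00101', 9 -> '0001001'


num_bits = floor(log2(1057)) + 1 = 11
leading_zeros = num_bits - 1 = 10
binary(1057) = 10000100001

Elias gamma(1057) = '0000000000' + '10000100001' = 000000000010000100001 (21 bits)


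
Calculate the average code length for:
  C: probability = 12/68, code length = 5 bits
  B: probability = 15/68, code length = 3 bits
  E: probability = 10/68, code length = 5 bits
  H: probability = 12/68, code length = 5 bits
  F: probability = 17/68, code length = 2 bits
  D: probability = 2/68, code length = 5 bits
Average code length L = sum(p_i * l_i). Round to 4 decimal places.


Weighted contributions p_i * l_i:
  C: (12/68) * 5 = 60/68
  B: (15/68) * 3 = 45/68
  E: (10/68) * 5 = 50/68
  H: (12/68) * 5 = 60/68
  F: (17/68) * 2 = 34/68
  D: (2/68) * 5 = 10/68
Sum = (60 + 45 + 50 + 60 + 34 + 10)/68 = 259/68

L = 259/68 = 3.8088 bits/symbol


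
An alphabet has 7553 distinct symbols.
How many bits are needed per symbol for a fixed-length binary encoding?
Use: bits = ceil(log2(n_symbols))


log2(7553) = 12.8828
Bracket: 2^12 = 4096 < 7553 <= 2^13 = 8192
So ceil(log2(7553)) = 13

bits = ceil(log2(7553)) = ceil(12.8828) = 13 bits


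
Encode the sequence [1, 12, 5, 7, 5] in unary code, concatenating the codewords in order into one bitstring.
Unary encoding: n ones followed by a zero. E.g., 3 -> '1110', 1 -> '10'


Encode each number as n ones followed by a terminating 0:
  1 -> 10 (2 bits)
  12 -> 1111111111110 (13 bits)
  5 -> 111110 (6 bits)
  7 -> 11111110 (8 bits)
  5 -> 111110 (6 bits)
Total length = 2 + 13 + 6 + 8 + 6 = 35 bits.

Unary([1, 12, 5, 7, 5]) = 10111111111111011111011111110111110 (35 bits)


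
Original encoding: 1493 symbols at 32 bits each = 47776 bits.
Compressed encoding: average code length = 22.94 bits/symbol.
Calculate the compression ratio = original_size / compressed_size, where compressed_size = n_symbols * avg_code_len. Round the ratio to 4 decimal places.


original_size = n_symbols * orig_bits = 1493 * 32 = 47776 bits
compressed_size = n_symbols * avg_code_len = 1493 * 22.94 = 34249.42 bits
ratio = original_size / compressed_size = 47776 / 34249.42 = 1.3949

Compression ratio = 1.3949


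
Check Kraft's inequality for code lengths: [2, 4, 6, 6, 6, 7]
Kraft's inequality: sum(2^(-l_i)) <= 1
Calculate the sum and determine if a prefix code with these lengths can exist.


Sum = 2^(-2) + 2^(-4) + 2^(-6) + 2^(-6) + 2^(-6) + 2^(-7)
    = 0.25 + 0.0625 + 0.015625 + 0.015625 + 0.015625 + 0.0078125
    = 47/128 = 0.3671875
Since 0.3671875 <= 1, Kraft's inequality IS satisfied.
A prefix code with these lengths CAN exist.

Kraft sum = 0.3671875. Satisfied.


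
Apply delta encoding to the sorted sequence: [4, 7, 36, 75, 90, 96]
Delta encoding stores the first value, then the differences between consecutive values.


First value: 4
Deltas:
  7 - 4 = 3
  36 - 7 = 29
  75 - 36 = 39
  90 - 75 = 15
  96 - 90 = 6


Delta encoded: [4, 3, 29, 39, 15, 6]


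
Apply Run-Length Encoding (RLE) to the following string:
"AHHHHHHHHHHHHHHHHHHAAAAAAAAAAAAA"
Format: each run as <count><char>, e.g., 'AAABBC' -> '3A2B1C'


Scanning runs left to right:
  i=0: run of 'A' x 1 -> '1A'
  i=1: run of 'H' x 18 -> '18H'
  i=19: run of 'A' x 13 -> '13A'

RLE = 1A18H13A


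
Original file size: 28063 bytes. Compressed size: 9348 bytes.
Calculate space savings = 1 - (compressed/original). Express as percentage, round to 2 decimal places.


ratio = compressed/original = 9348/28063 = 0.333108
savings = 1 - ratio = 1 - 0.333108 = 0.666892
as a percentage: 0.666892 * 100 = 66.69%

Space savings = 1 - 9348/28063 = 66.69%


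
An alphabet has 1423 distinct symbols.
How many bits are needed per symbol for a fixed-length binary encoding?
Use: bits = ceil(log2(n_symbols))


log2(1423) = 10.4747
Bracket: 2^10 = 1024 < 1423 <= 2^11 = 2048
So ceil(log2(1423)) = 11

bits = ceil(log2(1423)) = ceil(10.4747) = 11 bits


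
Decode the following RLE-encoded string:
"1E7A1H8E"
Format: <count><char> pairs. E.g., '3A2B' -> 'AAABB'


Expanding each <count><char> pair:
  1E -> 'E'
  7A -> 'AAAAAAA'
  1H -> 'H'
  8E -> 'EEEEEEEE'

Decoded = EAAAAAAAHEEEEEEEE


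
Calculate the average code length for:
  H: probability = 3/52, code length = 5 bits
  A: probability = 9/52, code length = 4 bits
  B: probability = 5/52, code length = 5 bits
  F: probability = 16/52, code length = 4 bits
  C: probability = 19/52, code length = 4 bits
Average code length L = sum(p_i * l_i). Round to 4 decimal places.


Weighted contributions p_i * l_i:
  H: (3/52) * 5 = 15/52
  A: (9/52) * 4 = 36/52
  B: (5/52) * 5 = 25/52
  F: (16/52) * 4 = 64/52
  C: (19/52) * 4 = 76/52
Sum = (15 + 36 + 25 + 64 + 76)/52 = 216/52

L = 216/52 = 4.1538 bits/symbol


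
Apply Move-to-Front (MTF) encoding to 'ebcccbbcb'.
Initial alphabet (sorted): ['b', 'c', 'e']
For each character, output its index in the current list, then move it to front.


MTF encoding:
'e': index 2 in ['b', 'c', 'e'] -> ['e', 'b', 'c']
'b': index 1 in ['e', 'b', 'c'] -> ['b', 'e', 'c']
'c': index 2 in ['b', 'e', 'c'] -> ['c', 'b', 'e']
'c': index 0 in ['c', 'b', 'e'] -> ['c', 'b', 'e']
'c': index 0 in ['c', 'b', 'e'] -> ['c', 'b', 'e']
'b': index 1 in ['c', 'b', 'e'] -> ['b', 'c', 'e']
'b': index 0 in ['b', 'c', 'e'] -> ['b', 'c', 'e']
'c': index 1 in ['b', 'c', 'e'] -> ['c', 'b', 'e']
'b': index 1 in ['c', 'b', 'e'] -> ['b', 'c', 'e']


Output: [2, 1, 2, 0, 0, 1, 0, 1, 1]


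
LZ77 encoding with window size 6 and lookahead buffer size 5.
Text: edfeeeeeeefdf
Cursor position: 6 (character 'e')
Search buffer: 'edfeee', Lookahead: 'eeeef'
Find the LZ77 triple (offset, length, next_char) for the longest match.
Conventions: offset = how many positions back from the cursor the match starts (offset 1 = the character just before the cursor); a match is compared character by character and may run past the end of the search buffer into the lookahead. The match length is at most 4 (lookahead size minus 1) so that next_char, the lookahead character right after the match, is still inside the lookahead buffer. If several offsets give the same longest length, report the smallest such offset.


Try each offset into the search buffer:
  offset=1 (pos 5, char 'e'): match length 4
  offset=2 (pos 4, char 'e'): match length 4
  offset=3 (pos 3, char 'e'): match length 4
  offset=4 (pos 2, char 'f'): match length 0
  offset=5 (pos 1, char 'd'): match length 0
  offset=6 (pos 0, char 'e'): match length 1
Longest match has length 4, found at offsets 1, 2, 3; take the smallest, offset 1.
next_char = character at position 6 + 4 = 10 -> 'f'

Best match: offset=1, length=4 (matching 'eeee' starting at position 5)
LZ77 triple: (1, 4, 'f')


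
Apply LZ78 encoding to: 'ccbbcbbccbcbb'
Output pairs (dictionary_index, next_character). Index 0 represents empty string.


LZ78 encoding steps:
Dictionary: {0: ''}
Step 1: w='' (idx 0), next='c' -> output (0, 'c'), add 'c' as idx 1
Step 2: w='c' (idx 1), next='b' -> output (1, 'b'), add 'cb' as idx 2
Step 3: w='' (idx 0), next='b' -> output (0, 'b'), add 'b' as idx 3
Step 4: w='cb' (idx 2), next='b' -> output (2, 'b'), add 'cbb' as idx 4
Step 5: w='c' (idx 1), next='c' -> output (1, 'c'), add 'cc' as idx 5
Step 6: w='b' (idx 3), next='c' -> output (3, 'c'), add 'bc' as idx 6
Step 7: w='b' (idx 3), next='b' -> output (3, 'b'), add 'bb' as idx 7


Encoded: [(0, 'c'), (1, 'b'), (0, 'b'), (2, 'b'), (1, 'c'), (3, 'c'), (3, 'b')]


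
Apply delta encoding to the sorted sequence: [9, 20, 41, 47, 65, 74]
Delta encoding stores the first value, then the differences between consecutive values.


First value: 9
Deltas:
  20 - 9 = 11
  41 - 20 = 21
  47 - 41 = 6
  65 - 47 = 18
  74 - 65 = 9


Delta encoded: [9, 11, 21, 6, 18, 9]


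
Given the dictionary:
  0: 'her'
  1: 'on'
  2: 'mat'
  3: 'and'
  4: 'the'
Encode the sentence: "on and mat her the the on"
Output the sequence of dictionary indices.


Look up each word in the dictionary:
  'on' -> 1
  'and' -> 3
  'mat' -> 2
  'her' -> 0
  'the' -> 4
  'the' -> 4
  'on' -> 1

Encoded: [1, 3, 2, 0, 4, 4, 1]


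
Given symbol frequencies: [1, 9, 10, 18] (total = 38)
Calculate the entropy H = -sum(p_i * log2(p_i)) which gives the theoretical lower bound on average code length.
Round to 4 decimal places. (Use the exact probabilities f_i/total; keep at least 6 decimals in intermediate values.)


Per-symbol terms -p_i * log2(p_i) with p_i = f_i/38:
  p = 1/38 = 0.026316: log2(p) = -5.247928, -p*log2(p) = 0.138103
  p = 9/38 = 0.236842: log2(p) = -2.078003, -p*log2(p) = 0.492158
  p = 10/38 = 0.263158: log2(p) = -1.925999, -p*log2(p) = 0.506842
  p = 18/38 = 0.473684: log2(p) = -1.078003, -p*log2(p) = 0.510633
H = 0.138103 + 0.492158 + 0.506842 + 0.510633 = 1.647736

H = 1.6477 bits/symbol


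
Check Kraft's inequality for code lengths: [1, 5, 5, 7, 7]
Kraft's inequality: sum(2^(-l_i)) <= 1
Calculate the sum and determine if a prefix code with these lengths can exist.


Sum = 2^(-1) + 2^(-5) + 2^(-5) + 2^(-7) + 2^(-7)
    = 0.5 + 0.03125 + 0.03125 + 0.0078125 + 0.0078125
    = 74/128 = 0.578125
Since 0.578125 <= 1, Kraft's inequality IS satisfied.
A prefix code with these lengths CAN exist.

Kraft sum = 0.578125. Satisfied.


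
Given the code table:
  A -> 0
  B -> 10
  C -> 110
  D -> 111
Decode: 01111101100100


Decoding:
0 -> A
111 -> D
110 -> C
110 -> C
0 -> A
10 -> B
0 -> A


Result: ADCCABA


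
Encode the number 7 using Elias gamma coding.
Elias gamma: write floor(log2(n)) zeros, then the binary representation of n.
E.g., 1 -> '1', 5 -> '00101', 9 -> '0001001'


num_bits = floor(log2(7)) + 1 = 3
leading_zeros = num_bits - 1 = 2
binary(7) = 111

Elias gamma(7) = '00' + '111' = 00111 (5 bits)


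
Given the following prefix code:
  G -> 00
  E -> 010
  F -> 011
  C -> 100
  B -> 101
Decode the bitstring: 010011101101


Decoding step by step:
Bits 010 -> E
Bits 011 -> F
Bits 101 -> B
Bits 101 -> B


Decoded message: EFBB


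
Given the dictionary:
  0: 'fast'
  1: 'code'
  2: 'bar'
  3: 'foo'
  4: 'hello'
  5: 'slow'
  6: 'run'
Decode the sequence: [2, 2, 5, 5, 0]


Look up each index in the dictionary:
  2 -> 'bar'
  2 -> 'bar'
  5 -> 'slow'
  5 -> 'slow'
  0 -> 'fast'

Decoded: "bar bar slow slow fast"


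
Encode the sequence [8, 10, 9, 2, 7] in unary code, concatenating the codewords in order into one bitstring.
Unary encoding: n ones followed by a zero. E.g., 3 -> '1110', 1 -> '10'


Encode each number as n ones followed by a terminating 0:
  8 -> 111111110 (9 bits)
  10 -> 11111111110 (11 bits)
  9 -> 1111111110 (10 bits)
  2 -> 110 (3 bits)
  7 -> 11111110 (8 bits)
Total length = 9 + 11 + 10 + 3 + 8 = 41 bits.

Unary([8, 10, 9, 2, 7]) = 11111111011111111110111111111011011111110 (41 bits)


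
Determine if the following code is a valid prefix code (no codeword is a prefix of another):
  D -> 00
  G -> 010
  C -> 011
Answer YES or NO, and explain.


Checking each pair (does one codeword prefix another?):
  D='00' vs G='010': no prefix
  D='00' vs C='011': no prefix
  G='010' vs D='00': no prefix
  G='010' vs C='011': no prefix
  C='011' vs D='00': no prefix
  C='011' vs G='010': no prefix
No violation found over all pairs.

YES -- this is a valid prefix code. No codeword is a prefix of any other codeword.


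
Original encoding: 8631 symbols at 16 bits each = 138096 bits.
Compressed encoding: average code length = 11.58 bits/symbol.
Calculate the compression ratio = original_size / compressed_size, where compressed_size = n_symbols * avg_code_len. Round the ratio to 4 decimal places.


original_size = n_symbols * orig_bits = 8631 * 16 = 138096 bits
compressed_size = n_symbols * avg_code_len = 8631 * 11.58 = 99946.98 bits
ratio = original_size / compressed_size = 138096 / 99946.98 = 1.3817

Compression ratio = 1.3817


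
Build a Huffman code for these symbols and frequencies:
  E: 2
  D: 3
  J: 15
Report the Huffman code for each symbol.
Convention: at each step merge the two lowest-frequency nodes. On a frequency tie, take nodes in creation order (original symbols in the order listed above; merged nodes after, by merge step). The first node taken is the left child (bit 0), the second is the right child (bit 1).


Huffman tree construction:
Step 1: Merge E(2) + D(3) = 5
Step 2: Merge (E+D)(5) + J(15) = 20
Read each symbol's code off the tree from the root (left child = 0, right child = 1).

Codes:
  E: 00 (length 2)
  D: 01 (length 2)
  J: 1 (length 1)
Average code length: 25/20 = 1.2500 bits/symbol


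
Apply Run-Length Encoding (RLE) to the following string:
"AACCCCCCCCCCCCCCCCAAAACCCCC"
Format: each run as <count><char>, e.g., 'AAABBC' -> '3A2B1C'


Scanning runs left to right:
  i=0: run of 'A' x 2 -> '2A'
  i=2: run of 'C' x 16 -> '16C'
  i=18: run of 'A' x 4 -> '4A'
  i=22: run of 'C' x 5 -> '5C'

RLE = 2A16C4A5C
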